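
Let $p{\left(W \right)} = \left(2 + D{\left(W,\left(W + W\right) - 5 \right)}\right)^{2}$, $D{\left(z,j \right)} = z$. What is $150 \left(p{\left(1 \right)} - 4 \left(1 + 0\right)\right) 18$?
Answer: $13500$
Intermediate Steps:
$p{\left(W \right)} = \left(2 + W\right)^{2}$
$150 \left(p{\left(1 \right)} - 4 \left(1 + 0\right)\right) 18 = 150 \left(\left(2 + 1\right)^{2} - 4 \left(1 + 0\right)\right) 18 = 150 \left(3^{2} - 4\right) 18 = 150 \left(9 - 4\right) 18 = 150 \cdot 5 \cdot 18 = 150 \cdot 90 = 13500$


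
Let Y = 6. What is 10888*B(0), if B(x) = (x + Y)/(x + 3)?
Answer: 21776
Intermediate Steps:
B(x) = (6 + x)/(3 + x) (B(x) = (x + 6)/(x + 3) = (6 + x)/(3 + x))
10888*B(0) = 10888*((6 + 0)/(3 + 0)) = 10888*(6/3) = 10888*((⅓)*6) = 10888*2 = 21776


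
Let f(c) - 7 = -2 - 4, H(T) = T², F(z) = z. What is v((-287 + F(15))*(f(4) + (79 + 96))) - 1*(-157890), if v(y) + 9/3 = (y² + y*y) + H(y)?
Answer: 6875343039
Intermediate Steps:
f(c) = 1 (f(c) = 7 + (-2 - 4) = 7 - 6 = 1)
v(y) = -3 + 3*y² (v(y) = -3 + ((y² + y*y) + y²) = -3 + ((y² + y²) + y²) = -3 + (2*y² + y²) = -3 + 3*y²)
v((-287 + F(15))*(f(4) + (79 + 96))) - 1*(-157890) = (-3 + 3*((-287 + 15)*(1 + (79 + 96)))²) - 1*(-157890) = (-3 + 3*(-272*(1 + 175))²) + 157890 = (-3 + 3*(-272*176)²) + 157890 = (-3 + 3*(-47872)²) + 157890 = (-3 + 3*2291728384) + 157890 = (-3 + 6875185152) + 157890 = 6875185149 + 157890 = 6875343039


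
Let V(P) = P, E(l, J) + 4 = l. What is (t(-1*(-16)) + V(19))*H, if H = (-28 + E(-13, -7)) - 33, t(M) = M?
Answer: -2730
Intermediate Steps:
E(l, J) = -4 + l
H = -78 (H = (-28 + (-4 - 13)) - 33 = (-28 - 17) - 33 = -45 - 33 = -78)
(t(-1*(-16)) + V(19))*H = (-1*(-16) + 19)*(-78) = (16 + 19)*(-78) = 35*(-78) = -2730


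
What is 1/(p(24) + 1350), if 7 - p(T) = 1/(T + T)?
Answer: 48/65135 ≈ 0.00073693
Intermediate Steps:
p(T) = 7 - 1/(2*T) (p(T) = 7 - 1/(T + T) = 7 - 1/(2*T))
1/(p(24) + 1350) = 1/((7 - 1/2/24) + 1350) = 1/((7 - 1/2*1/24) + 1350) = 1/((7 - 1/48) + 1350) = 1/(335/48 + 1350) = 1/(65135/48) = 48/65135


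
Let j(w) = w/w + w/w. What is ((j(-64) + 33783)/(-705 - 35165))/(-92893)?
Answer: 6757/666414382 ≈ 1.0139e-5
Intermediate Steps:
j(w) = 2 (j(w) = 1 + 1 = 2)
((j(-64) + 33783)/(-705 - 35165))/(-92893) = ((2 + 33783)/(-705 - 35165))/(-92893) = (33785/(-35870))*(-1/92893) = (33785*(-1/35870))*(-1/92893) = -6757/7174*(-1/92893) = 6757/666414382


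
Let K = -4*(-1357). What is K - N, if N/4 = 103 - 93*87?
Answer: 37380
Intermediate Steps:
K = 5428
N = -31952 (N = 4*(103 - 93*87) = 4*(103 - 8091) = 4*(-7988) = -31952)
K - N = 5428 - 1*(-31952) = 5428 + 31952 = 37380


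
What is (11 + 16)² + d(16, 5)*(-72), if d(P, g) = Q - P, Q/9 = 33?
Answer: -19503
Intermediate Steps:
Q = 297 (Q = 9*33 = 297)
d(P, g) = 297 - P
(11 + 16)² + d(16, 5)*(-72) = (11 + 16)² + (297 - 1*16)*(-72) = 27² + (297 - 16)*(-72) = 729 + 281*(-72) = 729 - 20232 = -19503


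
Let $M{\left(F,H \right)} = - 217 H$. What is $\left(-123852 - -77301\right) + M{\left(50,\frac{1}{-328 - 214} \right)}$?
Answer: $- \frac{25230425}{542} \approx -46551.0$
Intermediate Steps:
$M{\left(F,H \right)} = - 217 H$
$\left(-123852 - -77301\right) + M{\left(50,\frac{1}{-328 - 214} \right)} = \left(-123852 - -77301\right) - \frac{217}{-328 - 214} = \left(-123852 + 77301\right) - \frac{217}{-542} = -46551 - - \frac{217}{542} = -46551 + \frac{217}{542} = - \frac{25230425}{542}$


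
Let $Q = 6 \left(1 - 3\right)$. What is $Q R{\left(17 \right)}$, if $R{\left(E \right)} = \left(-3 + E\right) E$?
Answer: $-2856$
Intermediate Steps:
$R{\left(E \right)} = E \left(-3 + E\right)$
$Q = -12$ ($Q = 6 \left(-2\right) = -12$)
$Q R{\left(17 \right)} = - 12 \cdot 17 \left(-3 + 17\right) = - 12 \cdot 17 \cdot 14 = \left(-12\right) 238 = -2856$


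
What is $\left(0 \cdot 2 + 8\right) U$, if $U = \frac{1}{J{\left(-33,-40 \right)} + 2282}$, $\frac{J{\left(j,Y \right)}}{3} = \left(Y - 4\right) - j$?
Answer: $\frac{8}{2249} \approx 0.0035571$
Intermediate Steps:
$J{\left(j,Y \right)} = -12 - 3 j + 3 Y$ ($J{\left(j,Y \right)} = 3 \left(\left(Y - 4\right) - j\right) = 3 \left(\left(-4 + Y\right) - j\right) = 3 \left(-4 + Y - j\right) = -12 - 3 j + 3 Y$)
$U = \frac{1}{2249}$ ($U = \frac{1}{\left(-12 - -99 + 3 \left(-40\right)\right) + 2282} = \frac{1}{\left(-12 + 99 - 120\right) + 2282} = \frac{1}{-33 + 2282} = \frac{1}{2249} \approx 0.00044464$)
$\left(0 \cdot 2 + 8\right) U = \left(0 \cdot 2 + 8\right) \frac{1}{2249} = \left(0 + 8\right) \frac{1}{2249} = 8 \cdot \frac{1}{2249} = \frac{8}{2249}$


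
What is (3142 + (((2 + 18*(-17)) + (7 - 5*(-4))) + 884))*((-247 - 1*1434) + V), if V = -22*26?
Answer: -8446497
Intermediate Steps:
V = -572
(3142 + (((2 + 18*(-17)) + (7 - 5*(-4))) + 884))*((-247 - 1*1434) + V) = (3142 + (((2 + 18*(-17)) + (7 - 5*(-4))) + 884))*((-247 - 1*1434) - 572) = (3142 + (((2 - 306) + (7 + 20)) + 884))*((-247 - 1434) - 572) = (3142 + ((-304 + 27) + 884))*(-1681 - 572) = (3142 + (-277 + 884))*(-2253) = (3142 + 607)*(-2253) = 3749*(-2253) = -8446497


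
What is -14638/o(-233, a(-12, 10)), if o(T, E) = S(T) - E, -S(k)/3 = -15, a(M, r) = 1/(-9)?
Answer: -65871/203 ≈ -324.49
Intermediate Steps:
a(M, r) = -⅑
S(k) = 45 (S(k) = -3*(-15) = 45)
o(T, E) = 45 - E
-14638/o(-233, a(-12, 10)) = -14638/(45 - 1*(-⅑)) = -14638/(45 + ⅑) = -14638/406/9 = -14638*9/406 = -65871/203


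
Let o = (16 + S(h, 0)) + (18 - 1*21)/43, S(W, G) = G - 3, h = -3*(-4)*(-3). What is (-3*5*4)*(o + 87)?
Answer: -257820/43 ≈ -5995.8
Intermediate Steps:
h = -36 (h = 12*(-3) = -36)
S(W, G) = -3 + G
o = 556/43 (o = (16 + (-3 + 0)) + (18 - 1*21)/43 = (16 - 3) + (18 - 21)*(1/43) = 13 - 3*1/43 = 13 - 3/43 = 556/43 ≈ 12.930)
(-3*5*4)*(o + 87) = (-3*5*4)*(556/43 + 87) = -15*4*(4297/43) = -60*4297/43 = -257820/43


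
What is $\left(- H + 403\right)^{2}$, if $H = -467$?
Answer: $756900$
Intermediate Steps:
$\left(- H + 403\right)^{2} = \left(\left(-1\right) \left(-467\right) + 403\right)^{2} = \left(467 + 403\right)^{2} = 870^{2} = 756900$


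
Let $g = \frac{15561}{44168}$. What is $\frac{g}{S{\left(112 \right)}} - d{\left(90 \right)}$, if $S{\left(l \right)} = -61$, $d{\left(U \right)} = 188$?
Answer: $- \frac{506534185}{2694248} \approx -188.01$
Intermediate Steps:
$g = \frac{15561}{44168}$ ($g = 15561 \cdot \frac{1}{44168} = \frac{15561}{44168} \approx 0.35231$)
$\frac{g}{S{\left(112 \right)}} - d{\left(90 \right)} = \frac{15561}{44168 \left(-61\right)} - 188 = \frac{15561}{44168} \left(- \frac{1}{61}\right) - 188 = - \frac{15561}{2694248} - 188 = - \frac{506534185}{2694248}$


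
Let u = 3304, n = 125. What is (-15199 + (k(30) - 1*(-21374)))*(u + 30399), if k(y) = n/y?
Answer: 1249538725/6 ≈ 2.0826e+8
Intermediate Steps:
k(y) = 125/y
(-15199 + (k(30) - 1*(-21374)))*(u + 30399) = (-15199 + (125/30 - 1*(-21374)))*(3304 + 30399) = (-15199 + (125*(1/30) + 21374))*33703 = (-15199 + (25/6 + 21374))*33703 = (-15199 + 128269/6)*33703 = (37075/6)*33703 = 1249538725/6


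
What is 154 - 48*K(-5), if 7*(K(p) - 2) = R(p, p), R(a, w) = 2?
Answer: 310/7 ≈ 44.286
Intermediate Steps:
K(p) = 16/7 (K(p) = 2 + (1/7)*2 = 2 + 2/7 = 16/7)
154 - 48*K(-5) = 154 - 48*16/7 = 154 - 768/7 = 310/7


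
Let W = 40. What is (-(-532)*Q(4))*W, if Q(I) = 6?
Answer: 127680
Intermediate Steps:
(-(-532)*Q(4))*W = -(-532)*6*40 = -76*(-42)*40 = 3192*40 = 127680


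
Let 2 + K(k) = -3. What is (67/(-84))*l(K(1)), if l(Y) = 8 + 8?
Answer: -268/21 ≈ -12.762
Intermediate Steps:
K(k) = -5 (K(k) = -2 - 3 = -5)
l(Y) = 16
(67/(-84))*l(K(1)) = (67/(-84))*16 = (67*(-1/84))*16 = -67/84*16 = -268/21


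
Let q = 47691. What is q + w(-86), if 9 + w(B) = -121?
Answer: 47561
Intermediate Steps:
w(B) = -130 (w(B) = -9 - 121 = -130)
q + w(-86) = 47691 - 130 = 47561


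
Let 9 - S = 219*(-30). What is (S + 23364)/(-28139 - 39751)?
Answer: -9981/22630 ≈ -0.44105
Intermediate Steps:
S = 6579 (S = 9 - 219*(-30) = 9 - 1*(-6570) = 9 + 6570 = 6579)
(S + 23364)/(-28139 - 39751) = (6579 + 23364)/(-28139 - 39751) = 29943/(-67890) = 29943*(-1/67890) = -9981/22630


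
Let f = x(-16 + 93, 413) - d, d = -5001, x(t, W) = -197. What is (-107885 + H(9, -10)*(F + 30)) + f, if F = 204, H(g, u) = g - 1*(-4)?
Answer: -100039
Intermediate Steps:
H(g, u) = 4 + g (H(g, u) = g + 4 = 4 + g)
f = 4804 (f = -197 - 1*(-5001) = -197 + 5001 = 4804)
(-107885 + H(9, -10)*(F + 30)) + f = (-107885 + (4 + 9)*(204 + 30)) + 4804 = (-107885 + 13*234) + 4804 = (-107885 + 3042) + 4804 = -104843 + 4804 = -100039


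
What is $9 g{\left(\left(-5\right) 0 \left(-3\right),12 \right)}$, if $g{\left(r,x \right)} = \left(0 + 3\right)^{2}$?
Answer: $81$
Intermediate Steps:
$g{\left(r,x \right)} = 9$ ($g{\left(r,x \right)} = 3^{2} = 9$)
$9 g{\left(\left(-5\right) 0 \left(-3\right),12 \right)} = 9 \cdot 9 = 81$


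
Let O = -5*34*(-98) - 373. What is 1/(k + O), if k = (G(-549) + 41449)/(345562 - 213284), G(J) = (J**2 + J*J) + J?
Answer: 66139/1077527744 ≈ 6.1380e-5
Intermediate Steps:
G(J) = J + 2*J**2 (G(J) = (J**2 + J**2) + J = 2*J**2 + J = J + 2*J**2)
k = 321851/66139 (k = (-549*(1 + 2*(-549)) + 41449)/(345562 - 213284) = (-549*(1 - 1098) + 41449)/132278 = (-549*(-1097) + 41449)*(1/132278) = (602253 + 41449)*(1/132278) = 643702*(1/132278) = 321851/66139 ≈ 4.8663)
O = 16287 (O = -170*(-98) - 373 = 16660 - 373 = 16287)
1/(k + O) = 1/(321851/66139 + 16287) = 1/(1077527744/66139) = 66139/1077527744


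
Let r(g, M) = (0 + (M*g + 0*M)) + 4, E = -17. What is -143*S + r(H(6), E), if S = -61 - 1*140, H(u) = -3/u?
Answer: 57511/2 ≈ 28756.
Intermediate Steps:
r(g, M) = 4 + M*g (r(g, M) = (0 + (M*g + 0)) + 4 = (0 + M*g) + 4 = M*g + 4 = 4 + M*g)
S = -201 (S = -61 - 140 = -201)
-143*S + r(H(6), E) = -143*(-201) + (4 - (-51)/6) = 28743 + (4 - (-51)/6) = 28743 + (4 - 17*(-½)) = 28743 + (4 + 17/2) = 28743 + 25/2 = 57511/2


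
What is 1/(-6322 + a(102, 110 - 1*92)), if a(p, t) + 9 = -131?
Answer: -1/6462 ≈ -0.00015475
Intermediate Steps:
a(p, t) = -140 (a(p, t) = -9 - 131 = -140)
1/(-6322 + a(102, 110 - 1*92)) = 1/(-6322 - 140) = 1/(-6462) = -1/6462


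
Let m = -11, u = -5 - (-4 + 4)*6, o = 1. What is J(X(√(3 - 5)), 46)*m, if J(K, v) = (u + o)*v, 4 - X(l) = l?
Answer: 2024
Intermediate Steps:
X(l) = 4 - l
u = -5 (u = -5 - 0*6 = -5 - 1*0 = -5 + 0 = -5)
J(K, v) = -4*v (J(K, v) = (-5 + 1)*v = -4*v)
J(X(√(3 - 5)), 46)*m = -4*46*(-11) = -184*(-11) = 2024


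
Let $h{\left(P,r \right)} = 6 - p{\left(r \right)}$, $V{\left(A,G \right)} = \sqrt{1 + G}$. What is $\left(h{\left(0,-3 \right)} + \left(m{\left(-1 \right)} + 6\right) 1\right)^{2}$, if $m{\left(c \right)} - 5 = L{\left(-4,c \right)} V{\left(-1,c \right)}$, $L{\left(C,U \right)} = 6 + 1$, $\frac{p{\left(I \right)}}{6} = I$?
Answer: $1225$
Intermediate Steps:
$p{\left(I \right)} = 6 I$
$L{\left(C,U \right)} = 7$
$m{\left(c \right)} = 5 + 7 \sqrt{1 + c}$
$h{\left(P,r \right)} = 6 - 6 r$
$\left(h{\left(0,-3 \right)} + \left(m{\left(-1 \right)} + 6\right) 1\right)^{2} = \left(\left(6 - -18\right) + \left(\left(5 + 7 \sqrt{1 - 1}\right) + 6\right) 1\right)^{2} = \left(\left(6 + 18\right) + \left(\left(5 + 7 \sqrt{0}\right) + 6\right) 1\right)^{2} = \left(24 + \left(\left(5 + 7 \cdot 0\right) + 6\right) 1\right)^{2} = \left(24 + \left(\left(5 + 0\right) + 6\right) 1\right)^{2} = \left(24 + \left(5 + 6\right) 1\right)^{2} = \left(24 + 11 \cdot 1\right)^{2} = \left(24 + 11\right)^{2} = 35^{2} = 1225$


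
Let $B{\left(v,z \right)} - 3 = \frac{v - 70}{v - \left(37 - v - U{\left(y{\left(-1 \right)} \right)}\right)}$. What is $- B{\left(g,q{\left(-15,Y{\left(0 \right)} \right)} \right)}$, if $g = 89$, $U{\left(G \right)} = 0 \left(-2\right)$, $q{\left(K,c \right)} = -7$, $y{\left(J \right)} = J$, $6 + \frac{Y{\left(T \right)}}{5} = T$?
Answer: $- \frac{442}{141} \approx -3.1348$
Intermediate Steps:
$Y{\left(T \right)} = -30 + 5 T$
$U{\left(G \right)} = 0$
$B{\left(v,z \right)} = 3 + \frac{-70 + v}{-37 + 2 v}$ ($B{\left(v,z \right)} = 3 + \frac{v - 70}{v + \left(\left(0 + v\right) - 37\right)} = 3 + \frac{-70 + v}{v + \left(v - 37\right)} = 3 + \frac{-70 + v}{v + \left(-37 + v\right)} = 3 + \frac{-70 + v}{-37 + 2 v}$)
$- B{\left(g,q{\left(-15,Y{\left(0 \right)} \right)} \right)} = - \frac{-181 + 7 \cdot 89}{-37 + 2 \cdot 89} = - \frac{-181 + 623}{-37 + 178} = - \frac{442}{141}$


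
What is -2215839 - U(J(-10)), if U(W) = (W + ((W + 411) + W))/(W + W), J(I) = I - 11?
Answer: -15510815/7 ≈ -2.2158e+6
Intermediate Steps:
J(I) = -11 + I
U(W) = (411 + 3*W)/(2*W) (U(W) = (W + ((411 + W) + W))/((2*W)) = (W + (411 + 2*W))*(1/(2*W)) = (411 + 3*W)*(1/(2*W)) = (411 + 3*W)/(2*W))
-2215839 - U(J(-10)) = -2215839 - 3*(137 + (-11 - 10))/(2*(-11 - 10)) = -2215839 - 3*(137 - 21)/(2*(-21)) = -2215839 - 3*(-1)*116/(2*21) = -2215839 - 1*(-58/7) = -2215839 + 58/7 = -15510815/7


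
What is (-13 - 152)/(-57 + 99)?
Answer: -55/14 ≈ -3.9286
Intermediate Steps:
(-13 - 152)/(-57 + 99) = -165/42 = (1/42)*(-165) = -55/14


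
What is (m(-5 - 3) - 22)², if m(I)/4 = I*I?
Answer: 54756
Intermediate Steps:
m(I) = 4*I² (m(I) = 4*(I*I) = 4*I²)
(m(-5 - 3) - 22)² = (4*(-5 - 3)² - 22)² = (4*(-8)² - 22)² = (4*64 - 22)² = (256 - 22)² = 234² = 54756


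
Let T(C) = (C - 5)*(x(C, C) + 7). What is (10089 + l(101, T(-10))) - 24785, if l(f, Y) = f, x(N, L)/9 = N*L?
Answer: -14595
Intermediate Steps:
x(N, L) = 9*L*N (x(N, L) = 9*(N*L) = 9*(L*N) = 9*L*N)
T(C) = (-5 + C)*(7 + 9*C²) (T(C) = (C - 5)*(9*C*C + 7) = (-5 + C)*(9*C² + 7) = (-5 + C)*(7 + 9*C²))
(10089 + l(101, T(-10))) - 24785 = (10089 + 101) - 24785 = 10190 - 24785 = -14595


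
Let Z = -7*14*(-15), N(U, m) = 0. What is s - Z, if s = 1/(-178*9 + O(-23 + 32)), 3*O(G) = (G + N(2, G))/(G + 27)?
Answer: -28257822/19223 ≈ -1470.0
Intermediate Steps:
O(G) = G/(3*(27 + G)) (O(G) = ((G + 0)/(G + 27))/3 = (G/(27 + G))/3 = G/(3*(27 + G)))
s = -12/19223 (s = 1/(-178*9 + (-23 + 32)/(3*(27 + (-23 + 32)))) = 1/(-1602 + (⅓)*9/(27 + 9)) = 1/(-1602 + (⅓)*9/36) = 1/(-1602 + (⅓)*9*(1/36)) = 1/(-1602 + 1/12) = 1/(-19223/12) = -12/19223 ≈ -0.00062425)
Z = 1470 (Z = -98*(-15) = 1470)
s - Z = -12/19223 - 1*1470 = -12/19223 - 1470 = -28257822/19223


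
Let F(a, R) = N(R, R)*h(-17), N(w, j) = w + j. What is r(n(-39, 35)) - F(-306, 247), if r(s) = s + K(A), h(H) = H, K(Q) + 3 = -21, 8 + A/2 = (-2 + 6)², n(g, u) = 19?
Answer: 8393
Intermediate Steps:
A = 16 (A = -16 + 2*(-2 + 6)² = -16 + 2*4² = -16 + 2*16 = -16 + 32 = 16)
K(Q) = -24 (K(Q) = -3 - 21 = -24)
N(w, j) = j + w
r(s) = -24 + s (r(s) = s - 24 = -24 + s)
F(a, R) = -34*R (F(a, R) = (R + R)*(-17) = (2*R)*(-17) = -34*R)
r(n(-39, 35)) - F(-306, 247) = (-24 + 19) - (-34)*247 = -5 - 1*(-8398) = -5 + 8398 = 8393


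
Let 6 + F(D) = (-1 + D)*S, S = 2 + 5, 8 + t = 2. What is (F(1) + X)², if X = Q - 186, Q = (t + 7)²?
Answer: 36481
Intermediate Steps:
t = -6 (t = -8 + 2 = -6)
S = 7
Q = 1 (Q = (-6 + 7)² = 1² = 1)
F(D) = -13 + 7*D (F(D) = -6 + (-1 + D)*7 = -6 + (-7 + 7*D) = -13 + 7*D)
X = -185 (X = 1 - 186 = -185)
(F(1) + X)² = ((-13 + 7*1) - 185)² = ((-13 + 7) - 185)² = (-6 - 185)² = (-191)² = 36481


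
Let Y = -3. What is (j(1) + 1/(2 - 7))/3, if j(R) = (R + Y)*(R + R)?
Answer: -7/5 ≈ -1.4000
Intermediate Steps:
j(R) = 2*R*(-3 + R) (j(R) = (R - 3)*(R + R) = (-3 + R)*(2*R) = 2*R*(-3 + R))
(j(1) + 1/(2 - 7))/3 = (2*1*(-3 + 1) + 1/(2 - 7))/3 = (2*1*(-2) + 1/(-5))/3 = (-4 - 1/5)/3 = (1/3)*(-21/5) = -7/5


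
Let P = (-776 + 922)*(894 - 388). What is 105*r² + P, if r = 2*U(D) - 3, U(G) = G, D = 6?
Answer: 82381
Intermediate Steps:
P = 73876 (P = 146*506 = 73876)
r = 9 (r = 2*6 - 3 = 12 - 3 = 9)
105*r² + P = 105*9² + 73876 = 105*81 + 73876 = 8505 + 73876 = 82381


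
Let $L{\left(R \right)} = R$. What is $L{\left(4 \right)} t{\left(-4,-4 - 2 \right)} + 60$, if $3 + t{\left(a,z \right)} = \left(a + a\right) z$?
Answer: $240$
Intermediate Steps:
$t{\left(a,z \right)} = -3 + 2 a z$ ($t{\left(a,z \right)} = -3 + \left(a + a\right) z = -3 + 2 a z$)
$L{\left(4 \right)} t{\left(-4,-4 - 2 \right)} + 60 = 4 \left(-3 + 2 \left(-4\right) \left(-4 - 2\right)\right) + 60 = 4 \left(-3 + 2 \left(-4\right) \left(-6\right)\right) + 60 = 4 \left(-3 + 48\right) + 60 = 4 \cdot 45 + 60 = 180 + 60 = 240$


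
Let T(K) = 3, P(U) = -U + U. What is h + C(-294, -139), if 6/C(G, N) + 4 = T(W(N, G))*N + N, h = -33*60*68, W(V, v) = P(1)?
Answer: -37699203/280 ≈ -1.3464e+5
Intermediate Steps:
P(U) = 0
W(V, v) = 0
h = -134640 (h = -1980*68 = -134640)
C(G, N) = 6/(-4 + 4*N) (C(G, N) = 6/(-4 + (3*N + N)) = 6/(-4 + 4*N))
h + C(-294, -139) = -134640 + 3/(2*(-1 - 139)) = -134640 + (3/2)/(-140) = -134640 + (3/2)*(-1/140) = -134640 - 3/280 = -37699203/280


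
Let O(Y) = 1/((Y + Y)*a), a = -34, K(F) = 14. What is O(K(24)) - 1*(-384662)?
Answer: 366198223/952 ≈ 3.8466e+5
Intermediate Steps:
O(Y) = -1/(68*Y) (O(Y) = 1/((Y + Y)*(-34)) = 1/((2*Y)*(-34)) = 1/(-68*Y) = -1/(68*Y))
O(K(24)) - 1*(-384662) = -1/68/14 - 1*(-384662) = -1/68*1/14 + 384662 = -1/952 + 384662 = 366198223/952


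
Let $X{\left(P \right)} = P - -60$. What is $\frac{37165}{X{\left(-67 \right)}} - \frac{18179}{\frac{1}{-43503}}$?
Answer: $\frac{5535850094}{7} \approx 7.9084 \cdot 10^{8}$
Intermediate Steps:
$X{\left(P \right)} = 60 + P$ ($X{\left(P \right)} = P + 60 = 60 + P$)
$\frac{37165}{X{\left(-67 \right)}} - \frac{18179}{\frac{1}{-43503}} = \frac{37165}{60 - 67} - \frac{18179}{\frac{1}{-43503}} = \frac{37165}{-7} - \frac{18179}{- \frac{1}{43503}} = 37165 \left(- \frac{1}{7}\right) - -790841037 = - \frac{37165}{7} + 790841037 = \frac{5535850094}{7}$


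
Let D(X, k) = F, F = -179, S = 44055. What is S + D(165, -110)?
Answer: 43876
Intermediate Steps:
D(X, k) = -179
S + D(165, -110) = 44055 - 179 = 43876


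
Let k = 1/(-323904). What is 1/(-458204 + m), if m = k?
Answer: -323904/148414108417 ≈ -2.1824e-6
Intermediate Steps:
k = -1/323904 ≈ -3.0873e-6
m = -1/323904 ≈ -3.0873e-6
1/(-458204 + m) = 1/(-458204 - 1/323904) = 1/(-148414108417/323904) = -323904/148414108417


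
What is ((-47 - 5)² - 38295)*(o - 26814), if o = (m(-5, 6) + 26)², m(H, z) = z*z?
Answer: 817525270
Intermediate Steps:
m(H, z) = z²
o = 3844 (o = (6² + 26)² = (36 + 26)² = 62² = 3844)
((-47 - 5)² - 38295)*(o - 26814) = ((-47 - 5)² - 38295)*(3844 - 26814) = ((-52)² - 38295)*(-22970) = (2704 - 38295)*(-22970) = -35591*(-22970) = 817525270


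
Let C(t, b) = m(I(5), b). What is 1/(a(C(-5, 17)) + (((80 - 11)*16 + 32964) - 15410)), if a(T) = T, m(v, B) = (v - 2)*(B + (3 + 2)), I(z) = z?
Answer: 1/18724 ≈ 5.3407e-5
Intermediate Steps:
m(v, B) = (-2 + v)*(5 + B) (m(v, B) = (-2 + v)*(B + 5) = (-2 + v)*(5 + B))
C(t, b) = 15 + 3*b (C(t, b) = -10 - 2*b + 5*5 + b*5 = -10 - 2*b + 25 + 5*b = 15 + 3*b)
1/(a(C(-5, 17)) + (((80 - 11)*16 + 32964) - 15410)) = 1/((15 + 3*17) + (((80 - 11)*16 + 32964) - 15410)) = 1/((15 + 51) + ((69*16 + 32964) - 15410)) = 1/(66 + ((1104 + 32964) - 15410)) = 1/(66 + (34068 - 15410)) = 1/(66 + 18658) = 1/18724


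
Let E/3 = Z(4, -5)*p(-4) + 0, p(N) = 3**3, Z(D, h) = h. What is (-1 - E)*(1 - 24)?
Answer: -9292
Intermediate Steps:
p(N) = 27
E = -405 (E = 3*(-5*27 + 0) = 3*(-135 + 0) = 3*(-135) = -405)
(-1 - E)*(1 - 24) = (-1 - 1*(-405))*(1 - 24) = (-1 + 405)*(-23) = 404*(-23) = -9292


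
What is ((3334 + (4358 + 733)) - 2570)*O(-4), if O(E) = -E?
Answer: 23420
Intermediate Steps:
((3334 + (4358 + 733)) - 2570)*O(-4) = ((3334 + (4358 + 733)) - 2570)*(-1*(-4)) = ((3334 + 5091) - 2570)*4 = (8425 - 2570)*4 = 5855*4 = 23420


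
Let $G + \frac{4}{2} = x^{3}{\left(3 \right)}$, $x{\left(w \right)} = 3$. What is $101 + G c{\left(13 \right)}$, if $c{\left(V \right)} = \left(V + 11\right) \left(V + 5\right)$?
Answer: $10901$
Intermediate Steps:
$c{\left(V \right)} = \left(5 + V\right) \left(11 + V\right)$ ($c{\left(V \right)} = \left(11 + V\right) \left(5 + V\right) = \left(5 + V\right) \left(11 + V\right)$)
$G = 25$ ($G = -2 + 3^{3} = -2 + 27 = 25$)
$101 + G c{\left(13 \right)} = 101 + 25 \left(55 + 13^{2} + 16 \cdot 13\right) = 101 + 25 \left(55 + 169 + 208\right) = 101 + 25 \cdot 432 = 101 + 10800 = 10901$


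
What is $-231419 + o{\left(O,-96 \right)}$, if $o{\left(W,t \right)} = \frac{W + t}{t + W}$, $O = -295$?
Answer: $-231418$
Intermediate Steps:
$o{\left(W,t \right)} = 1$ ($o{\left(W,t \right)} = \frac{W + t}{W + t} = 1$)
$-231419 + o{\left(O,-96 \right)} = -231419 + 1 = -231418$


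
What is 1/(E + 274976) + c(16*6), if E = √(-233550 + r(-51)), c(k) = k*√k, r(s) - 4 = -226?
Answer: (-I + 25344*√322 - 105590784*I*√6)/(2*(-137488*I + 11*√483)) ≈ 940.6 - 6.5193e-9*I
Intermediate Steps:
r(s) = -222 (r(s) = 4 - 226 = -222)
c(k) = k^(3/2)
E = 22*I*√483 (E = √(-233550 - 222) = √(-233772) = 22*I*√483 ≈ 483.5*I)
1/(E + 274976) + c(16*6) = 1/(22*I*√483 + 274976) + (16*6)^(3/2) = 1/(274976 + 22*I*√483) + 96^(3/2) = 1/(274976 + 22*I*√483) + 384*√6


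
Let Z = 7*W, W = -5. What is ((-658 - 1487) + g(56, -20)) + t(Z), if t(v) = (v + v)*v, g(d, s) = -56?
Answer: 249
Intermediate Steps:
Z = -35 (Z = 7*(-5) = -35)
t(v) = 2*v**2 (t(v) = (2*v)*v = 2*v**2)
((-658 - 1487) + g(56, -20)) + t(Z) = ((-658 - 1487) - 56) + 2*(-35)**2 = (-2145 - 56) + 2*1225 = -2201 + 2450 = 249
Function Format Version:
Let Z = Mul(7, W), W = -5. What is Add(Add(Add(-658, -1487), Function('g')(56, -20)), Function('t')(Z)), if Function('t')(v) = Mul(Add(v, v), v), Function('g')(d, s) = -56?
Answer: 249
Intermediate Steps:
Z = -35 (Z = Mul(7, -5) = -35)
Function('t')(v) = Mul(2, Pow(v, 2)) (Function('t')(v) = Mul(Mul(2, v), v) = Mul(2, Pow(v, 2)))
Add(Add(Add(-658, -1487), Function('g')(56, -20)), Function('t')(Z)) = Add(Add(Add(-658, -1487), -56), Mul(2, Pow(-35, 2))) = Add(Add(-2145, -56), Mul(2, 1225)) = Add(-2201, 2450) = 249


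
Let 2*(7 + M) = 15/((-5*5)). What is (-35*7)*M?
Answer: 3577/2 ≈ 1788.5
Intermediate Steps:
M = -73/10 (M = -7 + (15/((-5*5)))/2 = -7 + (15/(-25))/2 = -7 + (15*(-1/25))/2 = -7 + (½)*(-⅗) = -7 - 3/10 = -73/10 ≈ -7.3000)
(-35*7)*M = -35*7*(-73/10) = -245*(-73/10) = 3577/2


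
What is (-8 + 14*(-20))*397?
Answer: -114336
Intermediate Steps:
(-8 + 14*(-20))*397 = (-8 - 280)*397 = -288*397 = -114336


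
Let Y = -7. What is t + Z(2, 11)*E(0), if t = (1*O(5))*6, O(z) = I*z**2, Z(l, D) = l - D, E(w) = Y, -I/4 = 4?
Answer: -2337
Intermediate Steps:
I = -16 (I = -4*4 = -16)
E(w) = -7
O(z) = -16*z**2
t = -2400 (t = (1*(-16*5**2))*6 = (1*(-16*25))*6 = (1*(-400))*6 = -400*6 = -2400)
t + Z(2, 11)*E(0) = -2400 + (2 - 1*11)*(-7) = -2400 + (2 - 11)*(-7) = -2400 - 9*(-7) = -2400 + 63 = -2337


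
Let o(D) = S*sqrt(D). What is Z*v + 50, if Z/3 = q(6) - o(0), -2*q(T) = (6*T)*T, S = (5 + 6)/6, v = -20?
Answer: 6530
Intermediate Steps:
S = 11/6 (S = 11*(1/6) = 11/6 ≈ 1.8333)
o(D) = 11*sqrt(D)/6
q(T) = -3*T**2 (q(T) = -6*T*T/2 = -3*T**2)
Z = -324 (Z = 3*(-3*6**2 - 11*sqrt(0)/6) = 3*(-3*36 - 11*0/6) = 3*(-108 - 1*0) = 3*(-108 + 0) = 3*(-108) = -324)
Z*v + 50 = -324*(-20) + 50 = 6480 + 50 = 6530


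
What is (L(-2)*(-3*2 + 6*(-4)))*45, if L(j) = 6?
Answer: -8100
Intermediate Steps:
(L(-2)*(-3*2 + 6*(-4)))*45 = (6*(-3*2 + 6*(-4)))*45 = (6*(-6 - 24))*45 = (6*(-30))*45 = -180*45 = -8100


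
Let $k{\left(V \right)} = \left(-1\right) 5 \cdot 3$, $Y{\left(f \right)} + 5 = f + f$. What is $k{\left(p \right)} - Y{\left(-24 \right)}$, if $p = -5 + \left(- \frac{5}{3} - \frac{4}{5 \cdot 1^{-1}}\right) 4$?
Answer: $38$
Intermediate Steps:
$Y{\left(f \right)} = -5 + 2 f$ ($Y{\left(f \right)} = -5 + \left(f + f\right) = -5 + 2 f$)
$p = - \frac{223}{15}$ ($p = -5 + \left(\left(-5\right) \frac{1}{3} - \frac{4}{5 \cdot 1}\right) 4 = -5 + \left(- \frac{5}{3} - \frac{4}{5}\right) 4 = -5 - \frac{148}{15} = - \frac{223}{15} \approx -14.867$)
$k{\left(V \right)} = -15$ ($k{\left(V \right)} = \left(-5\right) 3 = -15$)
$k{\left(p \right)} - Y{\left(-24 \right)} = -15 - \left(-5 + 2 \left(-24\right)\right) = -15 - \left(-5 - 48\right) = -15 - -53 = -15 + 53 = 38$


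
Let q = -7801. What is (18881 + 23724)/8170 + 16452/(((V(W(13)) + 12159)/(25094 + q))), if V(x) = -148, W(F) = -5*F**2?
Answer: 464982594155/19625974 ≈ 23692.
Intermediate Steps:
(18881 + 23724)/8170 + 16452/(((V(W(13)) + 12159)/(25094 + q))) = (18881 + 23724)/8170 + 16452/(((-148 + 12159)/(25094 - 7801))) = 42605*(1/8170) + 16452/((12011/17293)) = 8521/1634 + 16452/((12011*(1/17293))) = 8521/1634 + 16452/(12011/17293) = 8521/1634 + 16452*(17293/12011) = 8521/1634 + 284504436/12011 = 464982594155/19625974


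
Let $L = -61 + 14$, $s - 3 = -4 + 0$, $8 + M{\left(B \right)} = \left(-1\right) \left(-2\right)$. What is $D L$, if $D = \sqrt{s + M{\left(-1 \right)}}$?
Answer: $- 47 i \sqrt{7} \approx - 124.35 i$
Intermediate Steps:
$M{\left(B \right)} = -6$ ($M{\left(B \right)} = -8 - -2 = -8 + 2 = -6$)
$s = -1$ ($s = 3 + \left(-4 + 0\right) = 3 - 4 = -1$)
$L = -47$
$D = i \sqrt{7}$ ($D = \sqrt{-1 - 6} = \sqrt{-7} = i \sqrt{7} \approx 2.6458 i$)
$D L = i \sqrt{7} \left(-47\right) = - 47 i \sqrt{7}$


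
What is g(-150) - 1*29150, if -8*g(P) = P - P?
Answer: -29150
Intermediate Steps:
g(P) = 0 (g(P) = -(P - P)/8 = -1/8*0 = 0)
g(-150) - 1*29150 = 0 - 1*29150 = 0 - 29150 = -29150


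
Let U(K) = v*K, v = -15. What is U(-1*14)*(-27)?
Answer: -5670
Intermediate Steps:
U(K) = -15*K
U(-1*14)*(-27) = -(-15)*14*(-27) = -15*(-14)*(-27) = 210*(-27) = -5670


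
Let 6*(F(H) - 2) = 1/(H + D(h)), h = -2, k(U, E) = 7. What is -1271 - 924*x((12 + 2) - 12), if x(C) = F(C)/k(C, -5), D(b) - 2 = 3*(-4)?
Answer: -6129/4 ≈ -1532.3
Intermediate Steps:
D(b) = -10 (D(b) = 2 + 3*(-4) = 2 - 12 = -10)
F(H) = 2 + 1/(6*(-10 + H)) (F(H) = 2 + 1/(6*(H - 10)) = 2 + 1/(6*(-10 + H)))
x(C) = (-119 + 12*C)/(42*(-10 + C)) (x(C) = ((-119 + 12*C)/(6*(-10 + C)))/7 = ((-119 + 12*C)/(6*(-10 + C)))*(1/7) = (-119 + 12*C)/(42*(-10 + C)))
-1271 - 924*x((12 + 2) - 12) = -1271 - 22*(-119 + 12*((12 + 2) - 12))/(-10 + ((12 + 2) - 12)) = -1271 - 22*(-119 + 12*(14 - 12))/(-10 + (14 - 12)) = -1271 - 22*(-119 + 12*2)/(-10 + 2) = -1271 - 22*(-119 + 24)/(-8) = -1271 - 22*(-1)*(-95)/8 = -1271 - 924*95/336 = -1271 - 1045/4 = -6129/4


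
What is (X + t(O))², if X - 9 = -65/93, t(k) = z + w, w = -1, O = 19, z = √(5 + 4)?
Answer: 917764/8649 ≈ 106.11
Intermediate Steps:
z = 3 (z = √9 = 3)
t(k) = 2 (t(k) = 3 - 1 = 2)
X = 772/93 (X = 9 - 65/93 = 772/93 ≈ 8.3011)
(X + t(O))² = (772/93 + 2)² = (958/93)² = 917764/8649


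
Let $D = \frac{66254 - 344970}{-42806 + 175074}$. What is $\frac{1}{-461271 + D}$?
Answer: $- \frac{33067}{15252917836} \approx -2.1679 \cdot 10^{-6}$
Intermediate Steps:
$D = - \frac{69679}{33067}$ ($D = - \frac{278716}{132268} = \left(-278716\right) \frac{1}{132268} = - \frac{69679}{33067} \approx -2.1072$)
$\frac{1}{-461271 + D} = \frac{1}{-461271 - \frac{69679}{33067}} = \frac{1}{- \frac{15252917836}{33067}} = - \frac{33067}{15252917836}$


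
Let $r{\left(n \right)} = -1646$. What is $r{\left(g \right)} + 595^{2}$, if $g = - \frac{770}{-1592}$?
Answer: $352379$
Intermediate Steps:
$g = \frac{385}{796}$ ($g = \left(-770\right) \left(- \frac{1}{1592}\right) = \frac{385}{796} \approx 0.48367$)
$r{\left(g \right)} + 595^{2} = -1646 + 595^{2} = -1646 + 354025 = 352379$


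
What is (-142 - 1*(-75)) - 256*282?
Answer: -72259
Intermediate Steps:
(-142 - 1*(-75)) - 256*282 = (-142 + 75) - 72192 = -67 - 72192 = -72259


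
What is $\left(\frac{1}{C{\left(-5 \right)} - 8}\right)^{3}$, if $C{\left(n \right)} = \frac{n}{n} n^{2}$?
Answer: $\frac{1}{4913} \approx 0.00020354$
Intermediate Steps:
$C{\left(n \right)} = n^{2}$ ($C{\left(n \right)} = 1 n^{2} = n^{2}$)
$\left(\frac{1}{C{\left(-5 \right)} - 8}\right)^{3} = \left(\frac{1}{\left(-5\right)^{2} - 8}\right)^{3} = \left(\frac{1}{25 - 8}\right)^{3} = \left(\frac{1}{17}\right)^{3} = \frac{1}{4913}$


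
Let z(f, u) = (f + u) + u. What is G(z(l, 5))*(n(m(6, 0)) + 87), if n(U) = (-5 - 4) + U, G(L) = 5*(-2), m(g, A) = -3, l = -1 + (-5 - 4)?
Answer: -750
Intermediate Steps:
l = -10 (l = -1 - 9 = -10)
z(f, u) = f + 2*u
G(L) = -10
n(U) = -9 + U
G(z(l, 5))*(n(m(6, 0)) + 87) = -10*((-9 - 3) + 87) = -10*(-12 + 87) = -10*75 = -750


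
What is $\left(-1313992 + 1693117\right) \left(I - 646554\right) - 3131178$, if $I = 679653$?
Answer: $12545527197$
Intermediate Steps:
$\left(-1313992 + 1693117\right) \left(I - 646554\right) - 3131178 = \left(-1313992 + 1693117\right) \left(679653 - 646554\right) - 3131178 = 379125 \cdot 33099 - 3131178 = 12548658375 - 3131178 = 12545527197$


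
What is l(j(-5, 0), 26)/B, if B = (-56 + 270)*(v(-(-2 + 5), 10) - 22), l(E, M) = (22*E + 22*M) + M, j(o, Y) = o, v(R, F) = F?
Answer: -61/321 ≈ -0.19003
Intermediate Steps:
l(E, M) = 22*E + 23*M
B = -2568 (B = (-56 + 270)*(10 - 22) = 214*(-12) = -2568)
l(j(-5, 0), 26)/B = (22*(-5) + 23*26)/(-2568) = (-110 + 598)*(-1/2568) = 488*(-1/2568) = -61/321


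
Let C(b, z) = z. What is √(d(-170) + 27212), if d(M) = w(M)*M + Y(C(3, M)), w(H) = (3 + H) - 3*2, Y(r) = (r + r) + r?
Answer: 4*√3507 ≈ 236.88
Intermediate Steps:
Y(r) = 3*r (Y(r) = 2*r + r = 3*r)
w(H) = -3 + H (w(H) = (3 + H) - 6 = -3 + H)
d(M) = 3*M + M*(-3 + M) (d(M) = (-3 + M)*M + 3*M = M*(-3 + M) + 3*M = 3*M + M*(-3 + M))
√(d(-170) + 27212) = √((-170)² + 27212) = √(28900 + 27212) = √56112 = 4*√3507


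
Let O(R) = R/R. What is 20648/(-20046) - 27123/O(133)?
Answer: -271864153/10023 ≈ -27124.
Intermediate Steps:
O(R) = 1
20648/(-20046) - 27123/O(133) = 20648/(-20046) - 27123/1 = 20648*(-1/20046) - 27123*1 = -10324/10023 - 27123 = -271864153/10023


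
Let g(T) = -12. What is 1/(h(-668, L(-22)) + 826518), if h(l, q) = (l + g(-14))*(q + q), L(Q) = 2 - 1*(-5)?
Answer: 1/816998 ≈ 1.2240e-6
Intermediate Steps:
L(Q) = 7 (L(Q) = 2 + 5 = 7)
h(l, q) = 2*q*(-12 + l) (h(l, q) = (l - 12)*(q + q) = (-12 + l)*(2*q) = 2*q*(-12 + l))
1/(h(-668, L(-22)) + 826518) = 1/(2*7*(-12 - 668) + 826518) = 1/(2*7*(-680) + 826518) = 1/(-9520 + 826518) = 1/816998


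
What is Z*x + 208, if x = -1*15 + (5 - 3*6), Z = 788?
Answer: -21856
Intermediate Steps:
x = -28 (x = -15 + (5 - 18) = -15 - 13 = -28)
Z*x + 208 = 788*(-28) + 208 = -22064 + 208 = -21856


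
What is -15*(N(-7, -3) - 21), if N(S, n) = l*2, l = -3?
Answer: 405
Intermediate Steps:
N(S, n) = -6 (N(S, n) = -3*2 = -6)
-15*(N(-7, -3) - 21) = -15*(-6 - 21) = -15*(-27) = 405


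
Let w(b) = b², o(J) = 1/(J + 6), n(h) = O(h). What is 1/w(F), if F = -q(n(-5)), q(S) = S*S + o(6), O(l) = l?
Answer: 144/90601 ≈ 0.0015894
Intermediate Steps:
n(h) = h
o(J) = 1/(6 + J)
q(S) = 1/12 + S² (q(S) = S*S + 1/(6 + 6) = S² + 1/12 = 1/12 + S²)
F = -301/12 (F = -(1/12 + (-5)²) = -(1/12 + 25) = -1*301/12 = -301/12 ≈ -25.083)
1/w(F) = 1/((-301/12)²) = 1/(90601/144) = 144/90601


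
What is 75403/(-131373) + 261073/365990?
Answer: 6701199259/48081204270 ≈ 0.13937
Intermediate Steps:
75403/(-131373) + 261073/365990 = 75403*(-1/131373) + 261073*(1/365990) = -75403/131373 + 261073/365990 = 6701199259/48081204270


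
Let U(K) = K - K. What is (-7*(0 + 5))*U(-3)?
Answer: 0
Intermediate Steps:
U(K) = 0
(-7*(0 + 5))*U(-3) = -7*(0 + 5)*0 = -35*0 = 0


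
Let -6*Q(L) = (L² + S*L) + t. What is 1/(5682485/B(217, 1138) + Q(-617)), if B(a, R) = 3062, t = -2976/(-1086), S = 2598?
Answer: 831333/170895615863 ≈ 4.8646e-6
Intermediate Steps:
t = 496/181 (t = -2976*(-1/1086) = 496/181 ≈ 2.7403)
Q(L) = -248/543 - 433*L - L²/6 (Q(L) = -((L² + 2598*L) + 496/181)/6 = -(496/181 + L² + 2598*L)/6 = -248/543 - 433*L - L²/6)
1/(5682485/B(217, 1138) + Q(-617)) = 1/(5682485/3062 + (-248/543 - 433*(-617) - ⅙*(-617)²)) = 1/(5682485*(1/3062) + (-248/543 + 267161 - ⅙*380689)) = 1/(5682485/3062 + (-248/543 + 267161 - 380689/6)) = 1/(5682485/3062 + 221231641/1086) = 1/(170895615863/831333) = 831333/170895615863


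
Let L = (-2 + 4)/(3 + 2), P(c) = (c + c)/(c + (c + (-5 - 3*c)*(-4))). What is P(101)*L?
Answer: 202/3585 ≈ 0.056346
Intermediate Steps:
P(c) = 2*c/(20 + 14*c) (P(c) = (2*c)/(c + (c + (20 + 12*c))) = (2*c)/(c + (20 + 13*c)) = (2*c)/(20 + 14*c) = 2*c/(20 + 14*c))
L = ⅖ (L = 2/5 = 2*(⅕) = ⅖ ≈ 0.40000)
P(101)*L = (101/(10 + 7*101))*(⅖) = (101/(10 + 707))*(⅖) = (101/717)*(⅖) = 202/3585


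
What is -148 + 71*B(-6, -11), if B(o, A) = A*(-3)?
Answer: 2195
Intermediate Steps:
B(o, A) = -3*A
-148 + 71*B(-6, -11) = -148 + 71*(-3*(-11)) = -148 + 71*33 = -148 + 2343 = 2195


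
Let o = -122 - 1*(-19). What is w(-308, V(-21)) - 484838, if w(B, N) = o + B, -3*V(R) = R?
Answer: -485249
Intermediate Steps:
V(R) = -R/3
o = -103 (o = -122 + 19 = -103)
w(B, N) = -103 + B
w(-308, V(-21)) - 484838 = (-103 - 308) - 484838 = -411 - 484838 = -485249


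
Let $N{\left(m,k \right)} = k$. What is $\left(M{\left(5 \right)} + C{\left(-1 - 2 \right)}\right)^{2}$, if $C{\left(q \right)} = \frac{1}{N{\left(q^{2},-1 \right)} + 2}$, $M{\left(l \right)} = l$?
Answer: $36$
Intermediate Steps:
$C{\left(q \right)} = 1$ ($C{\left(q \right)} = \frac{1}{-1 + 2} = 1^{-1} = 1$)
$\left(M{\left(5 \right)} + C{\left(-1 - 2 \right)}\right)^{2} = \left(5 + 1\right)^{2} = 6^{2} = 36$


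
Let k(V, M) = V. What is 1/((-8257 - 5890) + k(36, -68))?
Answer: -1/14111 ≈ -7.0867e-5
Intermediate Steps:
1/((-8257 - 5890) + k(36, -68)) = 1/((-8257 - 5890) + 36) = 1/(-14147 + 36) = 1/(-14111) = -1/14111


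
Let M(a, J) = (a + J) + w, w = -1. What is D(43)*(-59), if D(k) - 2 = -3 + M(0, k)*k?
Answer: -106495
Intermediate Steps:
M(a, J) = -1 + J + a (M(a, J) = (a + J) - 1 = (J + a) - 1 = -1 + J + a)
D(k) = -1 + k*(-1 + k) (D(k) = 2 + (-3 + (-1 + k + 0)*k) = 2 + (-3 + (-1 + k)*k) = 2 + (-3 + k*(-1 + k)) = -1 + k*(-1 + k))
D(43)*(-59) = (-1 + 43*(-1 + 43))*(-59) = (-1 + 43*42)*(-59) = (-1 + 1806)*(-59) = 1805*(-59) = -106495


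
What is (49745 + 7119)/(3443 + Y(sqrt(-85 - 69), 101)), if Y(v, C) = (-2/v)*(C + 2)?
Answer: 15075271904/912798391 - 5856992*I*sqrt(154)/912798391 ≈ 16.515 - 0.079627*I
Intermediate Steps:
Y(v, C) = -2*(2 + C)/v (Y(v, C) = (-2/v)*(2 + C) = -2*(2 + C)/v)
(49745 + 7119)/(3443 + Y(sqrt(-85 - 69), 101)) = (49745 + 7119)/(3443 + 2*(-2 - 1*101)/(sqrt(-85 - 69))) = 56864/(3443 + 2*(-2 - 101)/(sqrt(-154))) = 56864/(3443 + 2*(-103)/(I*sqrt(154))) = 56864/(3443 + 2*(-I*sqrt(154)/154)*(-103)) = 56864/(3443 + 103*I*sqrt(154)/77)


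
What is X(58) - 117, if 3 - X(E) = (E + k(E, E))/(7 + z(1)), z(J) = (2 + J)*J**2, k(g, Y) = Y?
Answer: -628/5 ≈ -125.60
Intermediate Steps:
z(J) = J**2*(2 + J)
X(E) = 3 - E/5 (X(E) = 3 - (E + E)/(7 + 1**2*(2 + 1)) = 3 - 2*E/(7 + 1*3) = 3 - 2*E/(7 + 3) = 3 - 2*E/10 = 3 - E/5)
X(58) - 117 = (3 - 1/5*58) - 117 = (3 - 58/5) - 117 = -43/5 - 117 = -628/5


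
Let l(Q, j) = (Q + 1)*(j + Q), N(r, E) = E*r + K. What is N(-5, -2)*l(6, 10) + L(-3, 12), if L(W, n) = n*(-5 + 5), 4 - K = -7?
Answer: 2352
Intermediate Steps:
K = 11 (K = 4 - 1*(-7) = 4 + 7 = 11)
L(W, n) = 0 (L(W, n) = n*0 = 0)
N(r, E) = 11 + E*r (N(r, E) = E*r + 11 = 11 + E*r)
l(Q, j) = (1 + Q)*(Q + j)
N(-5, -2)*l(6, 10) + L(-3, 12) = (11 - 2*(-5))*(6 + 10 + 6² + 6*10) + 0 = (11 + 10)*(6 + 10 + 36 + 60) + 0 = 21*112 + 0 = 2352 + 0 = 2352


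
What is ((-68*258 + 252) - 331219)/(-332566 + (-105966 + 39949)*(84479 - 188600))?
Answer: -2339/46130359 ≈ -5.0704e-5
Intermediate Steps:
((-68*258 + 252) - 331219)/(-332566 + (-105966 + 39949)*(84479 - 188600)) = ((-17544 + 252) - 331219)/(-332566 - 66017*(-104121)) = (-17292 - 331219)/(-332566 + 6873756057) = -348511/6873423491 = -348511*1/6873423491 = -2339/46130359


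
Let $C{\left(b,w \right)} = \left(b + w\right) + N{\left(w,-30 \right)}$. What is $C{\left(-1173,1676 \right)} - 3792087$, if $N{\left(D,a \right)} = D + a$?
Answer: $-3789938$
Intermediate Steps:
$C{\left(b,w \right)} = -30 + b + 2 w$ ($C{\left(b,w \right)} = \left(b + w\right) + \left(w - 30\right) = \left(b + w\right) + \left(-30 + w\right) = -30 + b + 2 w$)
$C{\left(-1173,1676 \right)} - 3792087 = \left(-30 - 1173 + 2 \cdot 1676\right) - 3792087 = \left(-30 - 1173 + 3352\right) - 3792087 = 2149 - 3792087 = -3789938$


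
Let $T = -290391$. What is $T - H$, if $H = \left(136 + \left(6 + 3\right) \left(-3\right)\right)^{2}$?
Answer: $-302272$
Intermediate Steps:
$H = 11881$ ($H = \left(136 + 9 \left(-3\right)\right)^{2} = \left(136 - 27\right)^{2} = 109^{2} = 11881$)
$T - H = -290391 - 11881 = -302272$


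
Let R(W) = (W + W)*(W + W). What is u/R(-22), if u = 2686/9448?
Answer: 1343/9145664 ≈ 0.00014685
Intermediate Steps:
R(W) = 4*W**2 (R(W) = (2*W)*(2*W) = 4*W**2)
u = 1343/4724 (u = 2686*(1/9448) = 1343/4724 ≈ 0.28429)
u/R(-22) = 1343/(4724*((4*(-22)**2))) = 1343/(4724*((4*484))) = (1343/4724)/1936 = (1343/4724)*(1/1936) = 1343/9145664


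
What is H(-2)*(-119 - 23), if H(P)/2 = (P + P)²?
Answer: -4544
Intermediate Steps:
H(P) = 8*P² (H(P) = 2*(P + P)² = 2*(2*P)² = 2*(4*P²) = 8*P²)
H(-2)*(-119 - 23) = (8*(-2)²)*(-119 - 23) = (8*4)*(-142) = 32*(-142) = -4544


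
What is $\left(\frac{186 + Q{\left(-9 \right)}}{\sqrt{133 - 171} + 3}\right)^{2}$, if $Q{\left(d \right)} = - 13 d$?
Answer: $\frac{91809}{\left(3 + i \sqrt{38}\right)^{2}} \approx -1205.3 - 1537.2 i$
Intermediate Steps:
$\left(\frac{186 + Q{\left(-9 \right)}}{\sqrt{133 - 171} + 3}\right)^{2} = \left(\frac{186 - -117}{\sqrt{133 - 171} + 3}\right)^{2} = \left(\frac{186 + 117}{\sqrt{-38} + 3}\right)^{2} = \left(\frac{303}{i \sqrt{38} + 3}\right)^{2} = \left(\frac{303}{3 + i \sqrt{38}}\right)^{2} = \frac{91809}{\left(3 + i \sqrt{38}\right)^{2}}$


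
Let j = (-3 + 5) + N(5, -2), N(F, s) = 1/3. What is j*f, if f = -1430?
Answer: -10010/3 ≈ -3336.7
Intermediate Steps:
N(F, s) = 1/3
j = 7/3 (j = (-3 + 5) + 1/3 = 2 + 1/3 = 7/3 ≈ 2.3333)
j*f = (7/3)*(-1430) = -10010/3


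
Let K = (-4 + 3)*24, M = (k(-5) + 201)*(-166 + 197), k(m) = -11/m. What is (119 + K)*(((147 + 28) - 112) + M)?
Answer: 604409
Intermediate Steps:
M = 31496/5 (M = (-11/(-5) + 201)*(-166 + 197) = (-11*(-⅕) + 201)*31 = (11/5 + 201)*31 = (1016/5)*31 = 31496/5 ≈ 6299.2)
K = -24 (K = -1*24 = -24)
(119 + K)*(((147 + 28) - 112) + M) = (119 - 24)*(((147 + 28) - 112) + 31496/5) = 95*((175 - 112) + 31496/5) = 95*(63 + 31496/5) = 95*(31811/5) = 604409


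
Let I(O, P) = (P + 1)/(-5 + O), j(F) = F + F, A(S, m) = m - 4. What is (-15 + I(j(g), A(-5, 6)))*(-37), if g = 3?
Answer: 444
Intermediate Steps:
A(S, m) = -4 + m
j(F) = 2*F
I(O, P) = (1 + P)/(-5 + O)
(-15 + I(j(g), A(-5, 6)))*(-37) = (-15 + (1 + (-4 + 6))/(-5 + 2*3))*(-37) = (-15 + (1 + 2)/(-5 + 6))*(-37) = (-15 + 3/1)*(-37) = (-15 + 1*3)*(-37) = (-15 + 3)*(-37) = -12*(-37) = 444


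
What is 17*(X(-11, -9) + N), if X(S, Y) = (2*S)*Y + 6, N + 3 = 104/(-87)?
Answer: 295511/87 ≈ 3396.7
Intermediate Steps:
N = -365/87 (N = -3 + 104/(-87) = -3 + 104*(-1/87) = -3 - 104/87 = -365/87 ≈ -4.1954)
X(S, Y) = 6 + 2*S*Y (X(S, Y) = 2*S*Y + 6 = 6 + 2*S*Y)
17*(X(-11, -9) + N) = 17*((6 + 2*(-11)*(-9)) - 365/87) = 17*((6 + 198) - 365/87) = 17*(204 - 365/87) = 17*(17383/87) = 295511/87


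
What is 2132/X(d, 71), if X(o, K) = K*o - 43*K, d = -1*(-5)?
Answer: -1066/1349 ≈ -0.79021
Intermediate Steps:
d = 5
X(o, K) = -43*K + K*o
2132/X(d, 71) = 2132/((71*(-43 + 5))) = 2132/((71*(-38))) = 2132/(-2698) = 2132*(-1/2698) = -1066/1349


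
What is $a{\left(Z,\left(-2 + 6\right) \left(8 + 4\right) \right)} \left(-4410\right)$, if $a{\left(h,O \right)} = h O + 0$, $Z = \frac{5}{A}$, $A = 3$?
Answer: $-352800$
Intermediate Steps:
$Z = \frac{5}{3} \approx 1.6667$
$a{\left(h,O \right)} = O h$ ($a{\left(h,O \right)} = O h + 0 = O h$)
$a{\left(Z,\left(-2 + 6\right) \left(8 + 4\right) \right)} \left(-4410\right) = \left(-2 + 6\right) \left(8 + 4\right) \frac{5}{3} \left(-4410\right) = 4 \cdot 12 \cdot \frac{5}{3} \left(-4410\right) = 48 \cdot \frac{5}{3} \left(-4410\right) = 80 \left(-4410\right) = -352800$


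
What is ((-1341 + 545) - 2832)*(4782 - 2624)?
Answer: -7829224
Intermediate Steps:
((-1341 + 545) - 2832)*(4782 - 2624) = (-796 - 2832)*2158 = -3628*2158 = -7829224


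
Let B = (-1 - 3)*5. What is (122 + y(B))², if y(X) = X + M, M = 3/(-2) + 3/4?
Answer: 164025/16 ≈ 10252.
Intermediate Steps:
M = -¾ (M = 3*(-½) + 3*(¼) = -3/2 + ¾ = -¾ ≈ -0.75000)
B = -20 (B = -4*5 = -20)
y(X) = -¾ + X (y(X) = X - ¾ = -¾ + X)
(122 + y(B))² = (122 + (-¾ - 20))² = (122 - 83/4)² = (405/4)² = 164025/16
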